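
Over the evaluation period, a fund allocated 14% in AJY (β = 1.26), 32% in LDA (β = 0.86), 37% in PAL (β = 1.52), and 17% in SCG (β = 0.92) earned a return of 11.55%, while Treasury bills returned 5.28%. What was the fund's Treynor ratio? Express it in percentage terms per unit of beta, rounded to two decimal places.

5.36%

β_P = 0.14×1.26 + 0.32×0.86 + 0.37×1.52 + 0.17×0.92 = 1.1704
Treynor = (R_P − R_f) / β_P = (11.55% − 5.28%) / 1.1704 = 6.27% / 1.1704 = 5.36%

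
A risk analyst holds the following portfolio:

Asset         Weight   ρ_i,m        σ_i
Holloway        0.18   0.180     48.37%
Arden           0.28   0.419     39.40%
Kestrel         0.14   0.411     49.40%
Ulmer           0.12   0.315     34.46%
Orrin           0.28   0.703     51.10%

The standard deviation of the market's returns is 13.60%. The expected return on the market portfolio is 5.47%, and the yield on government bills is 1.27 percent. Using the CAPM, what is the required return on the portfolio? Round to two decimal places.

β_Holloway = 0.180 × 48.37% / 13.60% = 0.6402
β_Arden = 0.419 × 39.40% / 13.60% = 1.2139
β_Kestrel = 0.411 × 49.40% / 13.60% = 1.4929
β_Ulmer = 0.315 × 34.46% / 13.60% = 0.7982
β_Orrin = 0.703 × 51.10% / 13.60% = 2.6414
β_P = Σ w_i β_i = 0.18×0.6402 + 0.28×1.2139 + 0.14×1.4929 + 0.12×0.7982 + 0.28×2.6414 = 1.4995
MRP = 5.47% − 1.27% = 4.20%
E(R_P) = R_f + β_P × MRP = 1.27% + 1.4995 × 4.20% = 7.57%

7.57%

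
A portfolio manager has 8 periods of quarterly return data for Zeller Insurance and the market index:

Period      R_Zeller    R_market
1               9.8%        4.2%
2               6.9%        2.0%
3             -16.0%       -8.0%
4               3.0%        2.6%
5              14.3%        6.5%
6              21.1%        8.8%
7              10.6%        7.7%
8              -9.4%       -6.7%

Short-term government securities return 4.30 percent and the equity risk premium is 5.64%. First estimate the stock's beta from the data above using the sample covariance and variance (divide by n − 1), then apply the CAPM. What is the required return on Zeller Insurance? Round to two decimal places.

Mean R_i = (9.8 + 6.9 − 16.0 + 3.0 + 14.3 + 21.1 + 10.6 − 9.4) / 8 = 5.0375%
Mean R_m = (4.2 + 2.0 − 8.0 + 2.6 + 6.5 + 8.8 + 7.7 − 6.7) / 8 = 2.1375%
Σ(R_i − R̄_i)(R_m − R̄_m) = 527.8488  ⇒  Cov = 527.8488 / 7 = 75.4070
Σ(R_m − R̄_m)² = 279.7188  ⇒  Var(R_m) = 279.7188 / 7 = 39.9598
β = Cov / Var(R_m) = 75.4070 / 39.9598 = 1.8871
E(R) = R_f + β × MRP = 4.30% + 1.8871 × 5.64% = 14.94%

14.94%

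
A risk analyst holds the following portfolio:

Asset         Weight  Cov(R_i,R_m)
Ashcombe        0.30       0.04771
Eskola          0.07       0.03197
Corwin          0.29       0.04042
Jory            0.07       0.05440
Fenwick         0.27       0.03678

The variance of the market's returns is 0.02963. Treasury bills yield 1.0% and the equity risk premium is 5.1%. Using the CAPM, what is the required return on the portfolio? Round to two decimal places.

8.23%

β_Ashcombe = 0.04771 / 0.02963 = 1.6102
β_Eskola = 0.03197 / 0.02963 = 1.0790
β_Corwin = 0.04042 / 0.02963 = 1.3642
β_Jory = 0.05440 / 0.02963 = 1.8360
β_Fenwick = 0.03678 / 0.02963 = 1.2413
β_P = Σ w_i β_i = 0.30×1.6102 + 0.07×1.0790 + 0.29×1.3642 + 0.07×1.8360 + 0.27×1.2413 = 1.4179
E(R_P) = R_f + β_P × MRP = 1.0% + 1.4179 × 5.1% = 8.23%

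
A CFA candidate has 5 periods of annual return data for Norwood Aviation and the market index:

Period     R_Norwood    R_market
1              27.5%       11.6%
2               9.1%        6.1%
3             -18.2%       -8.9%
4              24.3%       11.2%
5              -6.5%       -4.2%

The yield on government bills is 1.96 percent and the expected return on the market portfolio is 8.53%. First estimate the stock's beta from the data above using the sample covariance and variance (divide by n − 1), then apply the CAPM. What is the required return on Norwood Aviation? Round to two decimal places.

15.74%

Mean R_i = (27.5 + 9.1 − 18.2 + 24.3 − 6.5) / 5 = 7.2400%
Mean R_m = (11.6 + 6.1 − 8.9 + 11.2 − 4.2) / 5 = 3.1600%
Σ(R_i − R̄_i)(R_m − R̄_m) = 721.5580  ⇒  Cov = 721.5580 / 4 = 180.3895
Σ(R_m − R̄_m)² = 344.1320  ⇒  Var(R_m) = 344.1320 / 4 = 86.0330
β = Cov / Var(R_m) = 180.3895 / 86.0330 = 2.0967
MRP = 8.53% − 1.96% = 6.57%
E(R) = R_f + β × MRP = 1.96% + 2.0967 × 6.57% = 15.74%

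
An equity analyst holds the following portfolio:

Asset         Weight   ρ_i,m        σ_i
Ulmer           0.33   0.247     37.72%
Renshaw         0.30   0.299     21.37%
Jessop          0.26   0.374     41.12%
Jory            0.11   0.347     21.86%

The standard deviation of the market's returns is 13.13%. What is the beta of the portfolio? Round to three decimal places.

0.748

β_Ulmer = 0.247 × 37.72% / 13.13% = 0.7096
β_Renshaw = 0.299 × 21.37% / 13.13% = 0.4866
β_Jessop = 0.374 × 41.12% / 13.13% = 1.1713
β_Jory = 0.347 × 21.86% / 13.13% = 0.5777
β_P = Σ w_i β_i = 0.33×0.7096 + 0.30×0.4866 + 0.26×1.1713 + 0.11×0.5777 = 0.7482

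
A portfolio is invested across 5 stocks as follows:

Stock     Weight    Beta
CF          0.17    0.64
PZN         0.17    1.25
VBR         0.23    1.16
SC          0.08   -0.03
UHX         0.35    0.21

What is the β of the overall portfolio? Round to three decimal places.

0.659

β_P = Σ w_i β_i = 0.17×0.64 + 0.17×1.25 + 0.23×1.16 + 0.08×-0.03 + 0.35×0.21 = 0.6592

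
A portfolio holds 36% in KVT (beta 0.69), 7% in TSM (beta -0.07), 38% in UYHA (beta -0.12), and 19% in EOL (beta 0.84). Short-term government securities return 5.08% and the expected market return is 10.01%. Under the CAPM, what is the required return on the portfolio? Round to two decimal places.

6.84%

β_P = Σ w_i β_i = 0.36×0.69 + 0.07×-0.07 + 0.38×-0.12 + 0.19×0.84 = 0.3575
MRP = 10.01% − 5.08% = 4.93%
E(R_P) = R_f + β_P × MRP = 5.08% + 0.3575 × 4.93% = 6.84%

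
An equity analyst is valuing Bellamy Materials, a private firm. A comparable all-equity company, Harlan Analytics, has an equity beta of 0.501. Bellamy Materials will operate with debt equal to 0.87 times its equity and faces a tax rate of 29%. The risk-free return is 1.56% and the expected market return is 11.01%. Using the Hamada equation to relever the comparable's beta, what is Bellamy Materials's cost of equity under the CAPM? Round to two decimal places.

β_L = β_U × [1 + (1 − t)(D/E)] = 0.501 × [1 + (1 − 0.29) × 0.87]
    = 0.501 × [1 + 0.71 × 0.87] = 0.501 × 1.6177 = 0.8105
MRP = 11.01% − 1.56% = 9.45%
E(R) = R_f + β_L × MRP = 1.56% + 0.8105 × 9.45% = 9.22%

9.22%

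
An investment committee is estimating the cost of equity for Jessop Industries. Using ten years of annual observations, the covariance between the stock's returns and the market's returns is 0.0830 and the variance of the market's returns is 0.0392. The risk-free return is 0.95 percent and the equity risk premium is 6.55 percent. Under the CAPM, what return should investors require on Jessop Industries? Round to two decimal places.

β = Cov(R_i, R_m) / Var(R_m) = 0.0830 / 0.0392 = 2.1173
E(R) = R_f + β × MRP = 0.95% + 2.1173 × 6.55% = 14.82%

14.82%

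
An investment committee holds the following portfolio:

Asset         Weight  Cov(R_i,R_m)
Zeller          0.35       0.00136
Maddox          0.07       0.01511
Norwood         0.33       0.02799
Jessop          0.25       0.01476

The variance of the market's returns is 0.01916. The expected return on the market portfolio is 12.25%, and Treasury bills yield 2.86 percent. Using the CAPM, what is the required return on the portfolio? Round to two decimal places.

β_Zeller = 0.00136 / 0.01916 = 0.0710
β_Maddox = 0.01511 / 0.01916 = 0.7886
β_Norwood = 0.02799 / 0.01916 = 1.4609
β_Jessop = 0.01476 / 0.01916 = 0.7704
β_P = Σ w_i β_i = 0.35×0.0710 + 0.07×0.7886 + 0.33×1.4609 + 0.25×0.7704 = 0.7547
MRP = 12.25% − 2.86% = 9.39%
E(R_P) = R_f + β_P × MRP = 2.86% + 0.7547 × 9.39% = 9.95%

9.95%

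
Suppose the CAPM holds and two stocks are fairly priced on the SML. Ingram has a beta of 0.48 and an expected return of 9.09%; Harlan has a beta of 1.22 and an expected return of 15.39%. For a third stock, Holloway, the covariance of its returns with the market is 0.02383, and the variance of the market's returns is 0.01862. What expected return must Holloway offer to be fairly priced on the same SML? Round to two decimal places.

MRP = (15.39% − 9.09%) / (1.22 − 0.48) = 8.5135%
R_f = 9.09% − 0.48 × 8.5135% = 5.0035%
β_Holloway = Cov / Var(R_m) = 0.02383 / 0.01862 = 1.2798
E(R_Holloway) = R_f + β × MRP = 5.0035% + 1.2798 × 8.5135% = 15.90%

15.90%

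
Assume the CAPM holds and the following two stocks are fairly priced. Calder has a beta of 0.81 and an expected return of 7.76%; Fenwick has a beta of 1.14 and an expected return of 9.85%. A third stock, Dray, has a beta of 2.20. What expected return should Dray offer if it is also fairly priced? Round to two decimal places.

16.56%

MRP (SML slope) = (9.85% − 7.76%) / (1.14 − 0.81) = 2.09% / 0.33 = 6.3333%
R_f (intercept) = 7.76% − 0.81 × 6.3333% = 2.6300%
E(R_Dray) = R_f + β × MRP = 2.6300% + 2.20 × 6.3333% = 16.56%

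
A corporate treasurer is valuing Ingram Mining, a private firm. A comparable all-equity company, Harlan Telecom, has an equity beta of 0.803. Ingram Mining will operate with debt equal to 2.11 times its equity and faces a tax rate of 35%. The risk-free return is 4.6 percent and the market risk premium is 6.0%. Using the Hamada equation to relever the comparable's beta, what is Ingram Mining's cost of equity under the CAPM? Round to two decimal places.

16.03%

β_L = β_U × [1 + (1 − t)(D/E)] = 0.803 × [1 + (1 − 0.35) × 2.11]
    = 0.803 × [1 + 0.65 × 2.11] = 0.803 × 2.3715 = 1.9043
E(R) = R_f + β_L × MRP = 4.6% + 1.9043 × 6.0% = 16.03%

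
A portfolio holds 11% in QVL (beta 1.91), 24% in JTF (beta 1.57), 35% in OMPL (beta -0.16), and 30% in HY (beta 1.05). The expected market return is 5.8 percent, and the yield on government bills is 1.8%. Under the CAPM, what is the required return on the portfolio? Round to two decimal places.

β_P = Σ w_i β_i = 0.11×1.91 + 0.24×1.57 + 0.35×-0.16 + 0.30×1.05 = 0.8459
MRP = 5.8% − 1.8% = 4.00%
E(R_P) = R_f + β_P × MRP = 1.8% + 0.8459 × 4.0% = 5.18%

5.18%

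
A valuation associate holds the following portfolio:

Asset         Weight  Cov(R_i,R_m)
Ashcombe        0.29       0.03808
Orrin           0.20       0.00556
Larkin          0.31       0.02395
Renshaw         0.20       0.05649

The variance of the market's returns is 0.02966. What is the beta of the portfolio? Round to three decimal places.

β_Ashcombe = 0.03808 / 0.02966 = 1.2839
β_Orrin = 0.00556 / 0.02966 = 0.1875
β_Larkin = 0.02395 / 0.02966 = 0.8075
β_Renshaw = 0.05649 / 0.02966 = 1.9046
β_P = Σ w_i β_i = 0.29×1.2839 + 0.20×0.1875 + 0.31×0.8075 + 0.20×1.9046 = 1.0411

1.041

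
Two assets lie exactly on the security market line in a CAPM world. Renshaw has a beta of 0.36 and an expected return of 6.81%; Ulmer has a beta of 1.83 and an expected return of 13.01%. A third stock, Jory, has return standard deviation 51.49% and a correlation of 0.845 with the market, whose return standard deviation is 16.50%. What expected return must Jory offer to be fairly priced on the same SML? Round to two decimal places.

16.41%

MRP = (13.01% − 6.81%) / (1.83 − 0.36) = 4.2177%
R_f = 6.81% − 0.36 × 4.2177% = 5.2916%
β_Jory = ρ·σ_i/σ_m = 0.845 × 51.49 / 16.50 = 2.6369
E(R_Jory) = R_f + β × MRP = 5.2916% + 2.6369 × 4.2177% = 16.41%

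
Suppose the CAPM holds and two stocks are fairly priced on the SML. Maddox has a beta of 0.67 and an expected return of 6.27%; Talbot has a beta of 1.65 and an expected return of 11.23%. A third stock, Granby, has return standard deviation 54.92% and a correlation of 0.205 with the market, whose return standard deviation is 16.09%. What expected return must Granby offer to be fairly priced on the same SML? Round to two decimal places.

6.42%

MRP = (11.23% − 6.27%) / (1.65 − 0.67) = 5.0612%
R_f = 6.27% − 0.67 × 5.0612% = 2.8790%
β_Granby = ρ·σ_i/σ_m = 0.205 × 54.92 / 16.09 = 0.6997
E(R_Granby) = R_f + β × MRP = 2.8790% + 0.6997 × 5.0612% = 6.42%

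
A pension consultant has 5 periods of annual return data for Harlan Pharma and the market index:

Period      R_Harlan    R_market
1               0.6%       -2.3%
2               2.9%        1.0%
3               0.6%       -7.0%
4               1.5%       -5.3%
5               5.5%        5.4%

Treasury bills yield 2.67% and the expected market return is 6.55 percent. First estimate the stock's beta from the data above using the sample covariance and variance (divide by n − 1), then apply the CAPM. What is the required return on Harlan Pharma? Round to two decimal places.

Mean R_i = (0.6 + 2.9 + 0.6 + 1.5 + 5.5) / 5 = 2.2200%
Mean R_m = (-2.3 + 1.0 − 7.0 − 5.3 + 5.4) / 5 = -1.6400%
Σ(R_i − R̄_i)(R_m − R̄_m) = 37.2740  ⇒  Cov = 37.2740 / 4 = 9.3185
Σ(R_m − R̄_m)² = 99.0920  ⇒  Var(R_m) = 99.0920 / 4 = 24.7730
β = Cov / Var(R_m) = 9.3185 / 24.7730 = 0.3762
MRP = 6.55% − 2.67% = 3.88%
E(R) = R_f + β × MRP = 2.67% + 0.3762 × 3.88% = 4.13%

4.13%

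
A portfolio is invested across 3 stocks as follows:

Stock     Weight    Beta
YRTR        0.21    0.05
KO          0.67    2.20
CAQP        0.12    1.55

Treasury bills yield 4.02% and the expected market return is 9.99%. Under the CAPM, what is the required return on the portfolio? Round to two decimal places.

β_P = Σ w_i β_i = 0.21×0.05 + 0.67×2.20 + 0.12×1.55 = 1.6705
MRP = 9.99% − 4.02% = 5.97%
E(R_P) = R_f + β_P × MRP = 4.02% + 1.6705 × 5.97% = 13.99%

13.99%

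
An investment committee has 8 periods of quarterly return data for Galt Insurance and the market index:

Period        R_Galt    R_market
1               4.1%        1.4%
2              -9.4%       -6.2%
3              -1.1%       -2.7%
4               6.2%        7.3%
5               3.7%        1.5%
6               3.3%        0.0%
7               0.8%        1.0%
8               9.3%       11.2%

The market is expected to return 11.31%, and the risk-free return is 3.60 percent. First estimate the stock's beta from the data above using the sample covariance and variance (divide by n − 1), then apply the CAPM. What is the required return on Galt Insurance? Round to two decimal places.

Mean R_i = (4.1 − 9.4 − 1.1 + 6.2 + 3.7 + 3.3 + 0.8 + 9.3) / 8 = 2.1125%
Mean R_m = (1.4 − 6.2 − 2.7 + 7.3 + 1.5 + 0.0 + 1.0 + 11.2) / 8 = 1.6875%
Σ(R_i − R̄_i)(R_m − R̄_m) = 194.2413  ⇒  Cov = 194.2413 / 7 = 27.7488
Σ(R_m − R̄_m)² = 206.8888  ⇒  Var(R_m) = 206.8888 / 7 = 29.5555
β = Cov / Var(R_m) = 27.7488 / 29.5555 = 0.9389
MRP = 11.31% − 3.60% = 7.71%
E(R) = R_f + β × MRP = 3.60% + 0.9389 × 7.71% = 10.84%

10.84%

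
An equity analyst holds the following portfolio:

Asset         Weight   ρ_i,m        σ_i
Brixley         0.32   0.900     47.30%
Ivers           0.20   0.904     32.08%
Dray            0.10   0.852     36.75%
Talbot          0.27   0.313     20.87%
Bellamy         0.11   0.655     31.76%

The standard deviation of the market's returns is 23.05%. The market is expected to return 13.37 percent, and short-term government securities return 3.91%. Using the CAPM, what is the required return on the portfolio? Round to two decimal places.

14.83%

β_Brixley = 0.900 × 47.30% / 23.05% = 1.8469
β_Ivers = 0.904 × 32.08% / 23.05% = 1.2581
β_Dray = 0.852 × 36.75% / 23.05% = 1.3584
β_Talbot = 0.313 × 20.87% / 23.05% = 0.2834
β_Bellamy = 0.655 × 31.76% / 23.05% = 0.9025
β_P = Σ w_i β_i = 0.32×1.8469 + 0.20×1.2581 + 0.10×1.3584 + 0.27×0.2834 + 0.11×0.9025 = 1.1543
MRP = 13.37% − 3.91% = 9.46%
E(R_P) = R_f + β_P × MRP = 3.91% + 1.1543 × 9.46% = 14.83%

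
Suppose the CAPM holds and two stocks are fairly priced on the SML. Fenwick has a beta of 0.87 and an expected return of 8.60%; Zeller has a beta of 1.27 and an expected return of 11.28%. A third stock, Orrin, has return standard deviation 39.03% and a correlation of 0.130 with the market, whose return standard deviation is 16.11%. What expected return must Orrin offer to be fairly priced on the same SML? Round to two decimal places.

4.88%

MRP = (11.28% − 8.60%) / (1.27 − 0.87) = 6.7000%
R_f = 8.60% − 0.87 × 6.7000% = 2.7710%
β_Orrin = ρ·σ_i/σ_m = 0.130 × 39.03 / 16.11 = 0.3150
E(R_Orrin) = R_f + β × MRP = 2.7710% + 0.3150 × 6.7000% = 4.88%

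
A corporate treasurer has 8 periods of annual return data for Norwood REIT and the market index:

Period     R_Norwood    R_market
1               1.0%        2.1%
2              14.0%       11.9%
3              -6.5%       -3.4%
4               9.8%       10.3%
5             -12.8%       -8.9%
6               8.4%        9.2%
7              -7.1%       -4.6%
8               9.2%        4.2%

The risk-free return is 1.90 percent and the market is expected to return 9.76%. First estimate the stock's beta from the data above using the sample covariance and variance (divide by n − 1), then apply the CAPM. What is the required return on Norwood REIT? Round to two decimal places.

11.67%

Mean R_i = (1.0 + 14.0 − 6.5 + 9.8 − 12.8 + 8.4 − 7.1 + 9.2) / 8 = 2.0000%
Mean R_m = (2.1 + 11.9 − 3.4 + 10.3 − 8.9 + 9.2 − 4.6 + 4.2) / 8 = 2.6000%
Σ(R_i − R̄_i)(R_m − R̄_m) = 512.6400  ⇒  Cov = 512.6400 / 7 = 73.2343
Σ(R_m − R̄_m)² = 412.2400  ⇒  Var(R_m) = 412.2400 / 7 = 58.8914
β = Cov / Var(R_m) = 73.2343 / 58.8914 = 1.2435
MRP = 9.76% − 1.90% = 7.86%
E(R) = R_f + β × MRP = 1.90% + 1.2435 × 7.86% = 11.67%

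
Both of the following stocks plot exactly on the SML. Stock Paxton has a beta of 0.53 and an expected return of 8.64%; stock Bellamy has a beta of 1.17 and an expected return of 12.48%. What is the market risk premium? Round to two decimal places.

Both satisfy E(R) = R_f + β·MRP, so the slope of the SML is
MRP = (12.48% − 8.64%) / (1.17 − 0.53) = 3.84% / 0.64 = 6.0000%

6.00%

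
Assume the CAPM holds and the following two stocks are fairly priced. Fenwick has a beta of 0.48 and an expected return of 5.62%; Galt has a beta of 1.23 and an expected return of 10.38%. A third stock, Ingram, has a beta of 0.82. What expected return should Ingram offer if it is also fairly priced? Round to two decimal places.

MRP (SML slope) = (10.38% − 5.62%) / (1.23 − 0.48) = 4.76% / 0.75 = 6.3467%
R_f (intercept) = 5.62% − 0.48 × 6.3467% = 2.5736%
E(R_Ingram) = R_f + β × MRP = 2.5736% + 0.82 × 6.3467% = 7.78%

7.78%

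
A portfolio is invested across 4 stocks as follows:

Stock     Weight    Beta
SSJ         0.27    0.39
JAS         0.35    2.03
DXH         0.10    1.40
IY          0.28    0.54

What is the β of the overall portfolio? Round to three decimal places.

β_P = Σ w_i β_i = 0.27×0.39 + 0.35×2.03 + 0.10×1.40 + 0.28×0.54 = 1.1070

1.107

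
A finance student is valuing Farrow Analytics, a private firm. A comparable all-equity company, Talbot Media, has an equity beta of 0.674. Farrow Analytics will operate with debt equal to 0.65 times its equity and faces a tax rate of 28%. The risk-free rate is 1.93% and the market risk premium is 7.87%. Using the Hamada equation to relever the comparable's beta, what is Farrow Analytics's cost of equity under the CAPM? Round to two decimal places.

9.72%

β_L = β_U × [1 + (1 − t)(D/E)] = 0.674 × [1 + (1 − 0.28) × 0.65]
    = 0.674 × [1 + 0.72 × 0.65] = 0.674 × 1.4680 = 0.9894
E(R) = R_f + β_L × MRP = 1.93% + 0.9894 × 7.87% = 9.72%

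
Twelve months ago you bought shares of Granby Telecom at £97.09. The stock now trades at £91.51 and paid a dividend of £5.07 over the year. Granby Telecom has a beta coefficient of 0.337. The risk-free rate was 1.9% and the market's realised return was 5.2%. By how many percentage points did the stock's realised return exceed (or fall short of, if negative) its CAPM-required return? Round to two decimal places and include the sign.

Realised HPR = (P1 + D1 − P0) / P0 = (91.51 + 5.07 − 97.09) / 97.09 = -0.51 / 97.09 = -0.5253%
MRP = 5.2% − 1.9% = 3.30%
CAPM required = R_f + β·MRP = 1.9% + 0.337 × 3.3% = 3.0121%
α = realised − required = -0.5253% − 3.0121% = -3.54%

-3.54%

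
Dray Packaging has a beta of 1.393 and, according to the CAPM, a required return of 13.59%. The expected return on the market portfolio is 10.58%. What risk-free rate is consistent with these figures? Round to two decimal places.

2.92%

E(R) = R_f + β(E(R_m) − R_f) = R_f(1 − β) + β·E(R_m)
13.59% = R_f × (1 − 1.393) + 1.393 × 10.58%
13.59% = R_f × -0.393 + 14.73794%
R_f = (13.59% − 14.73794%) / -0.393 = 2.92%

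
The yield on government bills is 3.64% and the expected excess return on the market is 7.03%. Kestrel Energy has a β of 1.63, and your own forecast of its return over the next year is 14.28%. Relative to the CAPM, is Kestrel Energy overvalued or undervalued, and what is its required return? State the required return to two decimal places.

Required return = R_f + β·MRP = 3.64% + 1.63 × 7.03% = 15.10%
Forecast 14.28% < required 15.10% → the stock plots below the SML → overvalued.

Overvalued; required return 15.10%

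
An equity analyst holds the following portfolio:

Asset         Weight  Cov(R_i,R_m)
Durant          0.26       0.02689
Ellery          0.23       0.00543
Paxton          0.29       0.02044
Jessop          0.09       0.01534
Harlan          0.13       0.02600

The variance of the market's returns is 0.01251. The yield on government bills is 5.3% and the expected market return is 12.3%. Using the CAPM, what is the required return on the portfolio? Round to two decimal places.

β_Durant = 0.02689 / 0.01251 = 2.1495
β_Ellery = 0.00543 / 0.01251 = 0.4341
β_Paxton = 0.02044 / 0.01251 = 1.6339
β_Jessop = 0.01534 / 0.01251 = 1.2262
β_Harlan = 0.02600 / 0.01251 = 2.0783
β_P = Σ w_i β_i = 0.26×2.1495 + 0.23×0.4341 + 0.29×1.6339 + 0.09×1.2262 + 0.13×2.0783 = 1.5131
MRP = 12.3% − 5.3% = 7.00%
E(R_P) = R_f + β_P × MRP = 5.3% + 1.5131 × 7.0% = 15.89%

15.89%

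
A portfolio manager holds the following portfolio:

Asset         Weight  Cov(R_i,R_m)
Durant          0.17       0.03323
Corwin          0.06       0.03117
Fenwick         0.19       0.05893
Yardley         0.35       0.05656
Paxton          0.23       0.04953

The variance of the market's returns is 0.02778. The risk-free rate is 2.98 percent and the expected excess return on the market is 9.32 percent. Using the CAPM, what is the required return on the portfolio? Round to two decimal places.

β_Durant = 0.03323 / 0.02778 = 1.1962
β_Corwin = 0.03117 / 0.02778 = 1.1220
β_Fenwick = 0.05893 / 0.02778 = 2.1213
β_Yardley = 0.05656 / 0.02778 = 2.0360
β_Paxton = 0.04953 / 0.02778 = 1.7829
β_P = Σ w_i β_i = 0.17×1.1962 + 0.06×1.1220 + 0.19×2.1213 + 0.35×2.0360 + 0.23×1.7829 = 1.7964
E(R_P) = R_f + β_P × MRP = 2.98% + 1.7964 × 9.32% = 19.72%

19.72%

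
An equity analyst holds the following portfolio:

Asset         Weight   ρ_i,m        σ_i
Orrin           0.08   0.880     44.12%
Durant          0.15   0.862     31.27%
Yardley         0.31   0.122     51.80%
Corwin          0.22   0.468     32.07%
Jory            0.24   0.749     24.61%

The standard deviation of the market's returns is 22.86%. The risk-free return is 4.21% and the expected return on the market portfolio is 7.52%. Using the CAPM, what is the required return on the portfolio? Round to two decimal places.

β_Orrin = 0.880 × 44.12% / 22.86% = 1.6984
β_Durant = 0.862 × 31.27% / 22.86% = 1.1791
β_Yardley = 0.122 × 51.80% / 22.86% = 0.2764
β_Corwin = 0.468 × 32.07% / 22.86% = 0.6566
β_Jory = 0.749 × 24.61% / 22.86% = 0.8063
β_P = Σ w_i β_i = 0.08×1.6984 + 0.15×1.1791 + 0.31×0.2764 + 0.22×0.6566 + 0.24×0.8063 = 0.7364
MRP = 7.52% − 4.21% = 3.31%
E(R_P) = R_f + β_P × MRP = 4.21% + 0.7364 × 3.31% = 6.65%

6.65%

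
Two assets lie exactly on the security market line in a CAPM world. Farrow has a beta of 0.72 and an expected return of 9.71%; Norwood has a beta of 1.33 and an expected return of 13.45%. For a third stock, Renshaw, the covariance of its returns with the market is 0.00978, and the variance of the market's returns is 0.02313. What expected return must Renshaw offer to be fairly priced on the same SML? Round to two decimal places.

7.89%

MRP = (13.45% − 9.71%) / (1.33 − 0.72) = 6.1311%
R_f = 9.71% − 0.72 × 6.1311% = 5.2956%
β_Renshaw = Cov / Var(R_m) = 0.00978 / 0.02313 = 0.4228
E(R_Renshaw) = R_f + β × MRP = 5.2956% + 0.4228 × 6.1311% = 7.89%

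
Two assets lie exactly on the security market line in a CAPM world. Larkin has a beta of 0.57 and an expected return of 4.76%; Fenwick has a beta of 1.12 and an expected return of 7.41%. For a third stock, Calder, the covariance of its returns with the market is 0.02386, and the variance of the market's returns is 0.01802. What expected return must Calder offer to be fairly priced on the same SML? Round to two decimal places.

MRP = (7.41% − 4.76%) / (1.12 − 0.57) = 4.8182%
R_f = 4.76% − 0.57 × 4.8182% = 2.0136%
β_Calder = Cov / Var(R_m) = 0.02386 / 0.01802 = 1.3241
E(R_Calder) = R_f + β × MRP = 2.0136% + 1.3241 × 4.8182% = 8.39%

8.39%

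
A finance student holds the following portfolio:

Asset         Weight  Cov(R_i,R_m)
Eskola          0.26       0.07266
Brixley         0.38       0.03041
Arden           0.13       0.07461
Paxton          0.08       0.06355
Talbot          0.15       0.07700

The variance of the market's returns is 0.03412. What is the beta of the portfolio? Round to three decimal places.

β_Eskola = 0.07266 / 0.03412 = 2.1295
β_Brixley = 0.03041 / 0.03412 = 0.8913
β_Arden = 0.07461 / 0.03412 = 2.1867
β_Paxton = 0.06355 / 0.03412 = 1.8625
β_Talbot = 0.07700 / 0.03412 = 2.2567
β_P = Σ w_i β_i = 0.26×2.1295 + 0.38×0.8913 + 0.13×2.1867 + 0.08×1.8625 + 0.15×2.2567 = 1.6641

1.664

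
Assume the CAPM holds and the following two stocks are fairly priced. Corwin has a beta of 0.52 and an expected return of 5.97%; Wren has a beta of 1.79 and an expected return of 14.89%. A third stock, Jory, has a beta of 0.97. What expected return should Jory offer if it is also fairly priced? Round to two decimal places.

9.13%

MRP (SML slope) = (14.89% − 5.97%) / (1.79 − 0.52) = 8.92% / 1.27 = 7.0236%
R_f (intercept) = 5.97% − 0.52 × 7.0236% = 2.3177%
E(R_Jory) = R_f + β × MRP = 2.3177% + 0.97 × 7.0236% = 9.13%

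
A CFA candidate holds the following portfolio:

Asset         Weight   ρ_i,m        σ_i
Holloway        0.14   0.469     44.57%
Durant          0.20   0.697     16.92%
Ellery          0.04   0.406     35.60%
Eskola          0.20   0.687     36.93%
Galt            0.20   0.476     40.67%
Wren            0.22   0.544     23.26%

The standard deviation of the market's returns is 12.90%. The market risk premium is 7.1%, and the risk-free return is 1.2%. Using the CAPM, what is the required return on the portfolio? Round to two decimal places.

10.88%

β_Holloway = 0.469 × 44.57% / 12.90% = 1.6204
β_Durant = 0.697 × 16.92% / 12.90% = 0.9142
β_Ellery = 0.406 × 35.60% / 12.90% = 1.1204
β_Eskola = 0.687 × 36.93% / 12.90% = 1.9667
β_Galt = 0.476 × 40.67% / 12.90% = 1.5007
β_Wren = 0.544 × 23.26% / 12.90% = 0.9809
β_P = Σ w_i β_i = 0.14×1.6204 + 0.20×0.9142 + 0.04×1.1204 + 0.20×1.9667 + 0.20×1.5007 + 0.22×0.9809 = 1.3638
E(R_P) = R_f + β_P × MRP = 1.2% + 1.3638 × 7.1% = 10.88%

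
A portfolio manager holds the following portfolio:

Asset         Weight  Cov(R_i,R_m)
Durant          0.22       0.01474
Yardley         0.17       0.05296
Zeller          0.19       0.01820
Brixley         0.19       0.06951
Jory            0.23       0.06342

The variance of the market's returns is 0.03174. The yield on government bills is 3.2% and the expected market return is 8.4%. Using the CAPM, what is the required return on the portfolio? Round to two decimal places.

10.33%

β_Durant = 0.01474 / 0.03174 = 0.4644
β_Yardley = 0.05296 / 0.03174 = 1.6686
β_Zeller = 0.01820 / 0.03174 = 0.5734
β_Brixley = 0.06951 / 0.03174 = 2.1900
β_Jory = 0.06342 / 0.03174 = 1.9981
β_P = Σ w_i β_i = 0.22×0.4644 + 0.17×1.6686 + 0.19×0.5734 + 0.19×2.1900 + 0.23×1.9981 = 1.3704
MRP = 8.4% − 3.2% = 5.20%
E(R_P) = R_f + β_P × MRP = 3.2% + 1.3704 × 5.2% = 10.33%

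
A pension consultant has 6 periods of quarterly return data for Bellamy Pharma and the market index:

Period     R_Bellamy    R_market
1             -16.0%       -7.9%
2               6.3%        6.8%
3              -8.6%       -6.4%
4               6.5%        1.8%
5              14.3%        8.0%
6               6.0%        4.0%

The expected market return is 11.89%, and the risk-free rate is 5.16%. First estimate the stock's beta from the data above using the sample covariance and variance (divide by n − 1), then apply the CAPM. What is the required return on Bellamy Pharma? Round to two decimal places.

Mean R_i = (-16.0 + 6.3 − 8.6 + 6.5 + 14.3 + 6.0) / 6 = 1.4167%
Mean R_m = (-7.9 + 6.8 − 6.4 + 1.8 + 8.0 + 4.0) / 6 = 1.0500%
Σ(R_i − R̄_i)(R_m − R̄_m) = 365.4550  ⇒  Cov = 365.4550 / 5 = 73.0910
Σ(R_m − R̄_m)² = 226.2350  ⇒  Var(R_m) = 226.2350 / 5 = 45.2470
β = Cov / Var(R_m) = 73.0910 / 45.2470 = 1.6154
MRP = 11.89% − 5.16% = 6.73%
E(R) = R_f + β × MRP = 5.16% + 1.6154 × 6.73% = 16.03%

16.03%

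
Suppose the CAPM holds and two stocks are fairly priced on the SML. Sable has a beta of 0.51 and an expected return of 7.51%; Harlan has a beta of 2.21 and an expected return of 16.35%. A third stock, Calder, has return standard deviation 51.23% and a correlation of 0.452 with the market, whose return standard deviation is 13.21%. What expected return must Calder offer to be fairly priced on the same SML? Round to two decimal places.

13.97%

MRP = (16.35% − 7.51%) / (2.21 − 0.51) = 5.2000%
R_f = 7.51% − 0.51 × 5.2000% = 4.8580%
β_Calder = ρ·σ_i/σ_m = 0.452 × 51.23 / 13.21 = 1.7529
E(R_Calder) = R_f + β × MRP = 4.8580% + 1.7529 × 5.2000% = 13.97%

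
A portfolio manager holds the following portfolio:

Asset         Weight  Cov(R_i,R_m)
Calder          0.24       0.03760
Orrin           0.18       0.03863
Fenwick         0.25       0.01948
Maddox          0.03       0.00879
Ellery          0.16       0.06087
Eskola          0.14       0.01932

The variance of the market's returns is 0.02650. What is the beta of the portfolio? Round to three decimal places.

1.266

β_Calder = 0.03760 / 0.02650 = 1.4189
β_Orrin = 0.03863 / 0.02650 = 1.4577
β_Fenwick = 0.01948 / 0.02650 = 0.7351
β_Maddox = 0.00879 / 0.02650 = 0.3317
β_Ellery = 0.06087 / 0.02650 = 2.2970
β_Eskola = 0.01932 / 0.02650 = 0.7291
β_P = Σ w_i β_i = 0.24×1.4189 + 0.18×1.4577 + 0.25×0.7351 + 0.03×0.3317 + 0.16×2.2970 + 0.14×0.7291 = 1.2662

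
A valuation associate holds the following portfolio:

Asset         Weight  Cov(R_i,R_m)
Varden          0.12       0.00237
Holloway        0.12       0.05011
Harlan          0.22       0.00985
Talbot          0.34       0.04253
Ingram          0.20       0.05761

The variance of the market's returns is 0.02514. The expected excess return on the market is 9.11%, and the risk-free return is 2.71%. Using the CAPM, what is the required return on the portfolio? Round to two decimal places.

15.19%

β_Varden = 0.00237 / 0.02514 = 0.0943
β_Holloway = 0.05011 / 0.02514 = 1.9932
β_Harlan = 0.00985 / 0.02514 = 0.3918
β_Talbot = 0.04253 / 0.02514 = 1.6917
β_Ingram = 0.05761 / 0.02514 = 2.2916
β_P = Σ w_i β_i = 0.12×0.0943 + 0.12×1.9932 + 0.22×0.3918 + 0.34×1.6917 + 0.20×2.2916 = 1.3702
E(R_P) = R_f + β_P × MRP = 2.71% + 1.3702 × 9.11% = 15.19%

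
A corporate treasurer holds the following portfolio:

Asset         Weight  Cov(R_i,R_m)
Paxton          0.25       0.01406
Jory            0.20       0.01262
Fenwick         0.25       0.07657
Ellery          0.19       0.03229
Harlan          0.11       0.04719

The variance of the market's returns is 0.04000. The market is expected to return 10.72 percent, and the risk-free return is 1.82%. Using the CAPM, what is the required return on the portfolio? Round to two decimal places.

9.94%

β_Paxton = 0.01406 / 0.04000 = 0.3515
β_Jory = 0.01262 / 0.04000 = 0.3155
β_Fenwick = 0.07657 / 0.04000 = 1.9143
β_Ellery = 0.03229 / 0.04000 = 0.8073
β_Harlan = 0.04719 / 0.04000 = 1.1798
β_P = Σ w_i β_i = 0.25×0.3515 + 0.20×0.3155 + 0.25×1.9143 + 0.19×0.8073 + 0.11×1.1798 = 0.9127
MRP = 10.72% − 1.82% = 8.90%
E(R_P) = R_f + β_P × MRP = 1.82% + 0.9127 × 8.90% = 9.94%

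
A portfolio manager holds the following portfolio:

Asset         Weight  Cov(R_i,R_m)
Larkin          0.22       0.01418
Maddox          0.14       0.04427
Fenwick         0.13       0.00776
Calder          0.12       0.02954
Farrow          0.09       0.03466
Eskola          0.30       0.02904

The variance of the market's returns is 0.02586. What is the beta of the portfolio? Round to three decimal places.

0.994

β_Larkin = 0.01418 / 0.02586 = 0.5483
β_Maddox = 0.04427 / 0.02586 = 1.7119
β_Fenwick = 0.00776 / 0.02586 = 0.3001
β_Calder = 0.02954 / 0.02586 = 1.1423
β_Farrow = 0.03466 / 0.02586 = 1.3403
β_Eskola = 0.02904 / 0.02586 = 1.1230
β_P = Σ w_i β_i = 0.22×0.5483 + 0.14×1.7119 + 0.13×0.3001 + 0.12×1.1423 + 0.09×1.3403 + 0.30×1.1230 = 0.9939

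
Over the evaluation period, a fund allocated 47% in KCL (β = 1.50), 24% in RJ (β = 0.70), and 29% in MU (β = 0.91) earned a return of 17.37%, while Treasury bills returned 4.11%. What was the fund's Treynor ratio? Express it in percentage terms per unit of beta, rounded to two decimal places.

11.66%

β_P = 0.47×1.50 + 0.24×0.70 + 0.29×0.91 = 1.1369
Treynor = (R_P − R_f) / β_P = (17.37% − 4.11%) / 1.1369 = 13.26% / 1.1369 = 11.66%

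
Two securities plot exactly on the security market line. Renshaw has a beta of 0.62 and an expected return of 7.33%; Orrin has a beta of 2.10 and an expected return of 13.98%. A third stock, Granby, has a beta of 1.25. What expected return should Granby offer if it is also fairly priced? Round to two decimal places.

10.16%

MRP (SML slope) = (13.98% − 7.33%) / (2.10 − 0.62) = 6.65% / 1.48 = 4.4932%
R_f (intercept) = 7.33% − 0.62 × 4.4932% = 4.5442%
E(R_Granby) = R_f + β × MRP = 4.5442% + 1.25 × 4.4932% = 10.16%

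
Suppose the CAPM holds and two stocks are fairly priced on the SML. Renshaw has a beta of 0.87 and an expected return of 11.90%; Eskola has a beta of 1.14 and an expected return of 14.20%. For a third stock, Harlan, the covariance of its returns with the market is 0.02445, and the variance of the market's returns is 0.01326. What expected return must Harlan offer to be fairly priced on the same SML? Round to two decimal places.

MRP = (14.20% − 11.90%) / (1.14 − 0.87) = 8.5185%
R_f = 11.90% − 0.87 × 8.5185% = 4.4889%
β_Harlan = Cov / Var(R_m) = 0.02445 / 0.01326 = 1.8439
E(R_Harlan) = R_f + β × MRP = 4.4889% + 1.8439 × 8.5185% = 20.20%

20.20%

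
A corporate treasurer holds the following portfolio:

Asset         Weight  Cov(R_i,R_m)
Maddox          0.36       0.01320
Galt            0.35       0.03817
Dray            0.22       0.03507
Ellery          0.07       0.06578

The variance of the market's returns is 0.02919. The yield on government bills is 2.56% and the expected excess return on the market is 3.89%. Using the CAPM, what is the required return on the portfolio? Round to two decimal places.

6.62%

β_Maddox = 0.01320 / 0.02919 = 0.4522
β_Galt = 0.03817 / 0.02919 = 1.3076
β_Dray = 0.03507 / 0.02919 = 1.2014
β_Ellery = 0.06578 / 0.02919 = 2.2535
β_P = Σ w_i β_i = 0.36×0.4522 + 0.35×1.3076 + 0.22×1.2014 + 0.07×2.2535 = 1.0425
E(R_P) = R_f + β_P × MRP = 2.56% + 1.0425 × 3.89% = 6.62%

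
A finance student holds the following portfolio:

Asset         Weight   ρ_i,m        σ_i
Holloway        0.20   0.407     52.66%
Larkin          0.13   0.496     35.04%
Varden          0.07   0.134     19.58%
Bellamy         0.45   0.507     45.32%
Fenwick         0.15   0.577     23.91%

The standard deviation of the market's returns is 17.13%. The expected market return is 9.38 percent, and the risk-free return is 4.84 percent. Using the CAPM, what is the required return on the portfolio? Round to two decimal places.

9.91%

β_Holloway = 0.407 × 52.66% / 17.13% = 1.2512
β_Larkin = 0.496 × 35.04% / 17.13% = 1.0146
β_Varden = 0.134 × 19.58% / 17.13% = 0.1532
β_Bellamy = 0.507 × 45.32% / 17.13% = 1.3413
β_Fenwick = 0.577 × 23.91% / 17.13% = 0.8054
β_P = Σ w_i β_i = 0.20×1.2512 + 0.13×1.0146 + 0.07×0.1532 + 0.45×1.3413 + 0.15×0.8054 = 1.1173
MRP = 9.38% − 4.84% = 4.54%
E(R_P) = R_f + β_P × MRP = 4.84% + 1.1173 × 4.54% = 9.91%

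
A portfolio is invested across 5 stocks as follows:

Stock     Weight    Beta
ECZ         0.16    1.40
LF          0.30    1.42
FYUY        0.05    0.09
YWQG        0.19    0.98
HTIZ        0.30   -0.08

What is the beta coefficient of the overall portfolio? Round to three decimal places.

0.817

β_P = Σ w_i β_i = 0.16×1.40 + 0.30×1.42 + 0.05×0.09 + 0.19×0.98 + 0.30×-0.08 = 0.8167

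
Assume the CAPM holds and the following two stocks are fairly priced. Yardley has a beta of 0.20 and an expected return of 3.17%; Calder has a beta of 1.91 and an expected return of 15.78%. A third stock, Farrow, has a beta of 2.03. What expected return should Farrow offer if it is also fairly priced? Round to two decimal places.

MRP (SML slope) = (15.78% − 3.17%) / (1.91 − 0.20) = 12.61% / 1.71 = 7.3743%
R_f (intercept) = 3.17% − 0.20 × 7.3743% = 1.6951%
E(R_Farrow) = R_f + β × MRP = 1.6951% + 2.03 × 7.3743% = 16.66%

16.66%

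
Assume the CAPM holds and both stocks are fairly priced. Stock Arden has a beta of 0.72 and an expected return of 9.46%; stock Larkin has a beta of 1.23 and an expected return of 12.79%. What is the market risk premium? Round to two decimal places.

6.53%

Both satisfy E(R) = R_f + β·MRP, so the slope of the SML is
MRP = (12.79% − 9.46%) / (1.23 − 0.72) = 3.33% / 0.51 = 6.5294%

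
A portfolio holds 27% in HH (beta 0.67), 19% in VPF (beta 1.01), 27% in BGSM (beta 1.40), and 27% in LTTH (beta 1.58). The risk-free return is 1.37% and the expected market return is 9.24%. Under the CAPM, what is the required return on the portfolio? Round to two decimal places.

10.64%

β_P = Σ w_i β_i = 0.27×0.67 + 0.19×1.01 + 0.27×1.40 + 0.27×1.58 = 1.1774
MRP = 9.24% − 1.37% = 7.87%
E(R_P) = R_f + β_P × MRP = 1.37% + 1.1774 × 7.87% = 10.64%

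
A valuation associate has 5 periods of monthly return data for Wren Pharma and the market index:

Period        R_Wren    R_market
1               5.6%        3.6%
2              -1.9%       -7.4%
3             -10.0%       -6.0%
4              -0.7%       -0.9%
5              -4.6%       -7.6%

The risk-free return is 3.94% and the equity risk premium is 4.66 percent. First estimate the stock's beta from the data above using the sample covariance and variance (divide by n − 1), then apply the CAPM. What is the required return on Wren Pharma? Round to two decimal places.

8.21%

Mean R_i = (5.6 − 1.9 − 10.0 − 0.7 − 4.6) / 5 = -2.3200%
Mean R_m = (3.6 − 7.4 − 6.0 − 0.9 − 7.6) / 5 = -3.6600%
Σ(R_i − R̄_i)(R_m − R̄_m) = 87.3540  ⇒  Cov = 87.3540 / 4 = 21.8385
Σ(R_m − R̄_m)² = 95.3120  ⇒  Var(R_m) = 95.3120 / 4 = 23.8280
β = Cov / Var(R_m) = 21.8385 / 23.8280 = 0.9165
E(R) = R_f + β × MRP = 3.94% + 0.9165 × 4.66% = 8.21%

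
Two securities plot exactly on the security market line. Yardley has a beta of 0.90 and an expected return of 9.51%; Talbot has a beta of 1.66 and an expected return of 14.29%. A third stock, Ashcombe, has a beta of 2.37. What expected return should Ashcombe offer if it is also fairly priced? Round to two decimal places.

MRP (SML slope) = (14.29% − 9.51%) / (1.66 − 0.90) = 4.78% / 0.76 = 6.2895%
R_f (intercept) = 9.51% − 0.90 × 6.2895% = 3.8495%
E(R_Ashcombe) = R_f + β × MRP = 3.8495% + 2.37 × 6.2895% = 18.76%

18.76%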